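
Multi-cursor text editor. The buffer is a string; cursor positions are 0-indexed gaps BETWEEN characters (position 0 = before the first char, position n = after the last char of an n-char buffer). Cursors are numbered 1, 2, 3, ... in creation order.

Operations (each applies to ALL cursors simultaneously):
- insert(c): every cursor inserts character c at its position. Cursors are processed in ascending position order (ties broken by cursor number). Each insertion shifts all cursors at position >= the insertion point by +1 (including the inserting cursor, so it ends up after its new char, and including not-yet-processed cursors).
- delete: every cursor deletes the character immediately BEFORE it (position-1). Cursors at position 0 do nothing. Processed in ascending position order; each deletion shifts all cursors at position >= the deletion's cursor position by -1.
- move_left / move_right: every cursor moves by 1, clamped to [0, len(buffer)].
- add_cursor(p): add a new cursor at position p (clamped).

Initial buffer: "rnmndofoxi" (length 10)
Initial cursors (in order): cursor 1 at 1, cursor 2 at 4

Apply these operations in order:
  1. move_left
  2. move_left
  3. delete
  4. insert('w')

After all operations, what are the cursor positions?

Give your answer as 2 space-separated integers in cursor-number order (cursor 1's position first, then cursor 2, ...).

Answer: 1 3

Derivation:
After op 1 (move_left): buffer="rnmndofoxi" (len 10), cursors c1@0 c2@3, authorship ..........
After op 2 (move_left): buffer="rnmndofoxi" (len 10), cursors c1@0 c2@2, authorship ..........
After op 3 (delete): buffer="rmndofoxi" (len 9), cursors c1@0 c2@1, authorship .........
After op 4 (insert('w')): buffer="wrwmndofoxi" (len 11), cursors c1@1 c2@3, authorship 1.2........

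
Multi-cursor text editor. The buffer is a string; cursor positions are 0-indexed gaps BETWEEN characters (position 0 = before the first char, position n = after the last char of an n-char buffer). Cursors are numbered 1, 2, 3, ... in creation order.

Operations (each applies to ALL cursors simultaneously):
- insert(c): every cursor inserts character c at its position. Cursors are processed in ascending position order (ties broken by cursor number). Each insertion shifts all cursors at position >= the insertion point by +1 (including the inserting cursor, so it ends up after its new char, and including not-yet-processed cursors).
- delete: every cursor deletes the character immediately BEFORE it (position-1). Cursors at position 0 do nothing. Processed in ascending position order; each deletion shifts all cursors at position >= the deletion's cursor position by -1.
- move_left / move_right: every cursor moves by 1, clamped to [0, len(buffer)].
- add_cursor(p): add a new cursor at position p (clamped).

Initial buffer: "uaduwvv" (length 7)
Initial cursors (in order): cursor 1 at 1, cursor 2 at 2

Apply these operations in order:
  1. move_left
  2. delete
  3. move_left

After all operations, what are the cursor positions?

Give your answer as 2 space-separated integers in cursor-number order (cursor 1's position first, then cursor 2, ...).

Answer: 0 0

Derivation:
After op 1 (move_left): buffer="uaduwvv" (len 7), cursors c1@0 c2@1, authorship .......
After op 2 (delete): buffer="aduwvv" (len 6), cursors c1@0 c2@0, authorship ......
After op 3 (move_left): buffer="aduwvv" (len 6), cursors c1@0 c2@0, authorship ......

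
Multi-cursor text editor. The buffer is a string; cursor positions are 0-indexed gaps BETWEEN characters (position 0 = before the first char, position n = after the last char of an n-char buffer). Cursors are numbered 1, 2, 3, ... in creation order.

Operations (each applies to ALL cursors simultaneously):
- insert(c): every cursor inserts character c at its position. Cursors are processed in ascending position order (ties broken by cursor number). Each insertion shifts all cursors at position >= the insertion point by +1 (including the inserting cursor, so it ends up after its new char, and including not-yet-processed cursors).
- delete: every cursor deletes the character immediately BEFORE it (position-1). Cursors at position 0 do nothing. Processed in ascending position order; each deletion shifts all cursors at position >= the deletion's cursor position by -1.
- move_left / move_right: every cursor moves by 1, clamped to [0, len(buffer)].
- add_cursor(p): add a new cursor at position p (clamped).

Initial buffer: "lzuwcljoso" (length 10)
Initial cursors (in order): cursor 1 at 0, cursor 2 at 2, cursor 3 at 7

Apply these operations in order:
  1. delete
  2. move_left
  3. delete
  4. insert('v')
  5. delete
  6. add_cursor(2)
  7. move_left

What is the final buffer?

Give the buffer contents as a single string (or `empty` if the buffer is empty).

After op 1 (delete): buffer="luwcloso" (len 8), cursors c1@0 c2@1 c3@5, authorship ........
After op 2 (move_left): buffer="luwcloso" (len 8), cursors c1@0 c2@0 c3@4, authorship ........
After op 3 (delete): buffer="luwloso" (len 7), cursors c1@0 c2@0 c3@3, authorship .......
After op 4 (insert('v')): buffer="vvluwvloso" (len 10), cursors c1@2 c2@2 c3@6, authorship 12...3....
After op 5 (delete): buffer="luwloso" (len 7), cursors c1@0 c2@0 c3@3, authorship .......
After op 6 (add_cursor(2)): buffer="luwloso" (len 7), cursors c1@0 c2@0 c4@2 c3@3, authorship .......
After op 7 (move_left): buffer="luwloso" (len 7), cursors c1@0 c2@0 c4@1 c3@2, authorship .......

Answer: luwloso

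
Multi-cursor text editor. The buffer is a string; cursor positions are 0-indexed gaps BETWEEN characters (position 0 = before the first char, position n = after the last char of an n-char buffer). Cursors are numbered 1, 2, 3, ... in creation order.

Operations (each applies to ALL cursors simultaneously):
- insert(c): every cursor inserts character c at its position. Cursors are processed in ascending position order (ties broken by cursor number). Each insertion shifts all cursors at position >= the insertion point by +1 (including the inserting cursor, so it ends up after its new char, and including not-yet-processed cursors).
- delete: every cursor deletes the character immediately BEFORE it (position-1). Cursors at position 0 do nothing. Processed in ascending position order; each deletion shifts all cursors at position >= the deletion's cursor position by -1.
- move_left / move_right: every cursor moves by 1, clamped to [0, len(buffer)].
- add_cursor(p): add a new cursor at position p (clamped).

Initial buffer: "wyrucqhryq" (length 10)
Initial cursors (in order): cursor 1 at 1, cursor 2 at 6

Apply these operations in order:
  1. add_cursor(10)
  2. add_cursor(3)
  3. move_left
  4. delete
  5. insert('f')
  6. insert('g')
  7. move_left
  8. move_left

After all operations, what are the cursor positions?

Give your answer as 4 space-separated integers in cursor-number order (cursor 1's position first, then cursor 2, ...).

After op 1 (add_cursor(10)): buffer="wyrucqhryq" (len 10), cursors c1@1 c2@6 c3@10, authorship ..........
After op 2 (add_cursor(3)): buffer="wyrucqhryq" (len 10), cursors c1@1 c4@3 c2@6 c3@10, authorship ..........
After op 3 (move_left): buffer="wyrucqhryq" (len 10), cursors c1@0 c4@2 c2@5 c3@9, authorship ..........
After op 4 (delete): buffer="wruqhrq" (len 7), cursors c1@0 c4@1 c2@3 c3@6, authorship .......
After op 5 (insert('f')): buffer="fwfrufqhrfq" (len 11), cursors c1@1 c4@3 c2@6 c3@10, authorship 1.4..2...3.
After op 6 (insert('g')): buffer="fgwfgrufgqhrfgq" (len 15), cursors c1@2 c4@5 c2@9 c3@14, authorship 11.44..22...33.
After op 7 (move_left): buffer="fgwfgrufgqhrfgq" (len 15), cursors c1@1 c4@4 c2@8 c3@13, authorship 11.44..22...33.
After op 8 (move_left): buffer="fgwfgrufgqhrfgq" (len 15), cursors c1@0 c4@3 c2@7 c3@12, authorship 11.44..22...33.

Answer: 0 7 12 3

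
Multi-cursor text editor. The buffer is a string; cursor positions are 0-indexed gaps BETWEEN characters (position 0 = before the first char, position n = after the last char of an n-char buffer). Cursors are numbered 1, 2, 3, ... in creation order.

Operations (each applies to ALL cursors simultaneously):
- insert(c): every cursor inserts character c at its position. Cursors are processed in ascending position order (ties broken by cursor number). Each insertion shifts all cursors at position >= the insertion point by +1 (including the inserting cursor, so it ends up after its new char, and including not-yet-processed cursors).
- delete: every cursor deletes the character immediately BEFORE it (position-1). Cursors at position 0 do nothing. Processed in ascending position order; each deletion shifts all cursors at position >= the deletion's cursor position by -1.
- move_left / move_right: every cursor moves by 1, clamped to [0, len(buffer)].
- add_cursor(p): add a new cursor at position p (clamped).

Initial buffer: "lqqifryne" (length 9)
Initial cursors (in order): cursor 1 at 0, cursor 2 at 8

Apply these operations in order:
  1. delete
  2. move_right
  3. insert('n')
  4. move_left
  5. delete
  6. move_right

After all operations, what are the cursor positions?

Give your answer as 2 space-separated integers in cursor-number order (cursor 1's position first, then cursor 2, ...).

Answer: 1 8

Derivation:
After op 1 (delete): buffer="lqqifrye" (len 8), cursors c1@0 c2@7, authorship ........
After op 2 (move_right): buffer="lqqifrye" (len 8), cursors c1@1 c2@8, authorship ........
After op 3 (insert('n')): buffer="lnqqifryen" (len 10), cursors c1@2 c2@10, authorship .1.......2
After op 4 (move_left): buffer="lnqqifryen" (len 10), cursors c1@1 c2@9, authorship .1.......2
After op 5 (delete): buffer="nqqifryn" (len 8), cursors c1@0 c2@7, authorship 1......2
After op 6 (move_right): buffer="nqqifryn" (len 8), cursors c1@1 c2@8, authorship 1......2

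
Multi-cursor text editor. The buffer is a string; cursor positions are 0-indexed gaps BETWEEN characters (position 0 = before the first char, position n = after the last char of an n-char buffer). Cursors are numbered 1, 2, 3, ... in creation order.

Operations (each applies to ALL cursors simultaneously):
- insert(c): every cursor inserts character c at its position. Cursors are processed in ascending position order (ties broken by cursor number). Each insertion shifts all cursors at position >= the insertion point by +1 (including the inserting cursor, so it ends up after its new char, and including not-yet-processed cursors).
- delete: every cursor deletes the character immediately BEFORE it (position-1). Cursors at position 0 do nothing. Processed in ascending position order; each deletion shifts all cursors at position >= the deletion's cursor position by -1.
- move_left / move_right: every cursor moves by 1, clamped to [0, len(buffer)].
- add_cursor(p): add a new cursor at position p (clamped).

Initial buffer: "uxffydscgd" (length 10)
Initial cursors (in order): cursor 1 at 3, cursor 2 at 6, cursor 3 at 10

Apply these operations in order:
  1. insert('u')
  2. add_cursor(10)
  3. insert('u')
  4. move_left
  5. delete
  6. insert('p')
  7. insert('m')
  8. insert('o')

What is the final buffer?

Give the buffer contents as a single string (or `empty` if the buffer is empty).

Answer: uxfpmoufydpmouspmougdpmou

Derivation:
After op 1 (insert('u')): buffer="uxfufyduscgdu" (len 13), cursors c1@4 c2@8 c3@13, authorship ...1...2....3
After op 2 (add_cursor(10)): buffer="uxfufyduscgdu" (len 13), cursors c1@4 c2@8 c4@10 c3@13, authorship ...1...2....3
After op 3 (insert('u')): buffer="uxfuufyduuscugduu" (len 17), cursors c1@5 c2@10 c4@13 c3@17, authorship ...11...22..4..33
After op 4 (move_left): buffer="uxfuufyduuscugduu" (len 17), cursors c1@4 c2@9 c4@12 c3@16, authorship ...11...22..4..33
After op 5 (delete): buffer="uxfufydusugdu" (len 13), cursors c1@3 c2@7 c4@9 c3@12, authorship ...1...2.4..3
After op 6 (insert('p')): buffer="uxfpufydpuspugdpu" (len 17), cursors c1@4 c2@9 c4@12 c3@16, authorship ...11...22.44..33
After op 7 (insert('m')): buffer="uxfpmufydpmuspmugdpmu" (len 21), cursors c1@5 c2@11 c4@15 c3@20, authorship ...111...222.444..333
After op 8 (insert('o')): buffer="uxfpmoufydpmouspmougdpmou" (len 25), cursors c1@6 c2@13 c4@18 c3@24, authorship ...1111...2222.4444..3333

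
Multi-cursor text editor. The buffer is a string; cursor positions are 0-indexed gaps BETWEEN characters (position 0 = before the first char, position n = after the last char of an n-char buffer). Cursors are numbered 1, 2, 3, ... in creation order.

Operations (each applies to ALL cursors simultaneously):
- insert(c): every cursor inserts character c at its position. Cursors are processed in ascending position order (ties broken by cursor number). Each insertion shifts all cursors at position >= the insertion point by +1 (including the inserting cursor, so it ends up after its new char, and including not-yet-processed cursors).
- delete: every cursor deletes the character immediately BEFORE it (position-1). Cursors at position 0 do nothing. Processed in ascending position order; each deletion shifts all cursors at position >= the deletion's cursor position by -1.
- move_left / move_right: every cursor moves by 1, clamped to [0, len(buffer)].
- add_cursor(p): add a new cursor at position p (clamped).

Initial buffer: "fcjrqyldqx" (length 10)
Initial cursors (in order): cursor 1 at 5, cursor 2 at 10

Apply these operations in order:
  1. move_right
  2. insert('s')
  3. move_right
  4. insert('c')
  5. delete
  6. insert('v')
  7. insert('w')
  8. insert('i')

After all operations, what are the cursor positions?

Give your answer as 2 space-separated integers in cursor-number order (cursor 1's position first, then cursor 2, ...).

After op 1 (move_right): buffer="fcjrqyldqx" (len 10), cursors c1@6 c2@10, authorship ..........
After op 2 (insert('s')): buffer="fcjrqysldqxs" (len 12), cursors c1@7 c2@12, authorship ......1....2
After op 3 (move_right): buffer="fcjrqysldqxs" (len 12), cursors c1@8 c2@12, authorship ......1....2
After op 4 (insert('c')): buffer="fcjrqyslcdqxsc" (len 14), cursors c1@9 c2@14, authorship ......1.1...22
After op 5 (delete): buffer="fcjrqysldqxs" (len 12), cursors c1@8 c2@12, authorship ......1....2
After op 6 (insert('v')): buffer="fcjrqyslvdqxsv" (len 14), cursors c1@9 c2@14, authorship ......1.1...22
After op 7 (insert('w')): buffer="fcjrqyslvwdqxsvw" (len 16), cursors c1@10 c2@16, authorship ......1.11...222
After op 8 (insert('i')): buffer="fcjrqyslvwidqxsvwi" (len 18), cursors c1@11 c2@18, authorship ......1.111...2222

Answer: 11 18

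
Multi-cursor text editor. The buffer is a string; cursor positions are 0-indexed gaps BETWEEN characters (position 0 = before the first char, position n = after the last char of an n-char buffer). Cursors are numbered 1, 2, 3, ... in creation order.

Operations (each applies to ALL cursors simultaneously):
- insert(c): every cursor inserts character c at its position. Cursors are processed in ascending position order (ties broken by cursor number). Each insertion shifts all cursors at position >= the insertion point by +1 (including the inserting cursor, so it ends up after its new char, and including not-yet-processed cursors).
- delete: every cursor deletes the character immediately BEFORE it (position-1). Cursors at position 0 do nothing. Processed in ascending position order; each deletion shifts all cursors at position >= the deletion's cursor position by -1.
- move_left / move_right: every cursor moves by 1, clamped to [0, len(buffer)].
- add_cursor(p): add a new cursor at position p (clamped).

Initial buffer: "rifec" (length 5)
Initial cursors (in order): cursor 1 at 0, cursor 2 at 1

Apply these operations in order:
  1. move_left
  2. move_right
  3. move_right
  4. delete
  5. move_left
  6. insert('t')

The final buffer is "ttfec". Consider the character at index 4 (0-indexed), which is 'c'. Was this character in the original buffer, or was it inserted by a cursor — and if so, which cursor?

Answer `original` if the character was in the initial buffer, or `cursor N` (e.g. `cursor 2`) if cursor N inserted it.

Answer: original

Derivation:
After op 1 (move_left): buffer="rifec" (len 5), cursors c1@0 c2@0, authorship .....
After op 2 (move_right): buffer="rifec" (len 5), cursors c1@1 c2@1, authorship .....
After op 3 (move_right): buffer="rifec" (len 5), cursors c1@2 c2@2, authorship .....
After op 4 (delete): buffer="fec" (len 3), cursors c1@0 c2@0, authorship ...
After op 5 (move_left): buffer="fec" (len 3), cursors c1@0 c2@0, authorship ...
After op 6 (insert('t')): buffer="ttfec" (len 5), cursors c1@2 c2@2, authorship 12...
Authorship (.=original, N=cursor N): 1 2 . . .
Index 4: author = original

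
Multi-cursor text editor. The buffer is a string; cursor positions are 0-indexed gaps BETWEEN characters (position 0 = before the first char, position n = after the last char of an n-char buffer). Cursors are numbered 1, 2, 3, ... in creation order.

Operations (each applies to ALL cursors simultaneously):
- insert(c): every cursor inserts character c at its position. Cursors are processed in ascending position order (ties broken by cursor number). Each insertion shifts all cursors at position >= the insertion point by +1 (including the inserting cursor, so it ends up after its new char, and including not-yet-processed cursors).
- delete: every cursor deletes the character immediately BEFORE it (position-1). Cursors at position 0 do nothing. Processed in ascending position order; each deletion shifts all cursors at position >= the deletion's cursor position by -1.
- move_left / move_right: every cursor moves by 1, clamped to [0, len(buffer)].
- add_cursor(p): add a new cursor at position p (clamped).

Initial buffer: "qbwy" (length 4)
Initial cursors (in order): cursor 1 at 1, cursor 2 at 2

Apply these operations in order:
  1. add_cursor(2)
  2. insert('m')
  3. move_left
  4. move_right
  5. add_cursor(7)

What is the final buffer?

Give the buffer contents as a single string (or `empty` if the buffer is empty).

After op 1 (add_cursor(2)): buffer="qbwy" (len 4), cursors c1@1 c2@2 c3@2, authorship ....
After op 2 (insert('m')): buffer="qmbmmwy" (len 7), cursors c1@2 c2@5 c3@5, authorship .1.23..
After op 3 (move_left): buffer="qmbmmwy" (len 7), cursors c1@1 c2@4 c3@4, authorship .1.23..
After op 4 (move_right): buffer="qmbmmwy" (len 7), cursors c1@2 c2@5 c3@5, authorship .1.23..
After op 5 (add_cursor(7)): buffer="qmbmmwy" (len 7), cursors c1@2 c2@5 c3@5 c4@7, authorship .1.23..

Answer: qmbmmwy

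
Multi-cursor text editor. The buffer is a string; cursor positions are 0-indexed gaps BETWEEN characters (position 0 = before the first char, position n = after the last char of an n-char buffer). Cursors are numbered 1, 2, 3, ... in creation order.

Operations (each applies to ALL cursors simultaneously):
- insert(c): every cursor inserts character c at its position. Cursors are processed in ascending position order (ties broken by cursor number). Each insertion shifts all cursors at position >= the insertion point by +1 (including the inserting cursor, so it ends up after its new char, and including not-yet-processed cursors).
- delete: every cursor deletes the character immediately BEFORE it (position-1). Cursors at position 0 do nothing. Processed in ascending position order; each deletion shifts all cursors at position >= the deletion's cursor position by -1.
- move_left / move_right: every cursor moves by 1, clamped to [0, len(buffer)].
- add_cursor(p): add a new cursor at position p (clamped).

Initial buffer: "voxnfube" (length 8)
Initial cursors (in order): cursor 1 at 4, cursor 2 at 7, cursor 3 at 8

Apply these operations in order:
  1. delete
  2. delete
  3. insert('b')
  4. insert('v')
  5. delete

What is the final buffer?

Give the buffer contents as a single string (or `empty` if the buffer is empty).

After op 1 (delete): buffer="voxfu" (len 5), cursors c1@3 c2@5 c3@5, authorship .....
After op 2 (delete): buffer="vo" (len 2), cursors c1@2 c2@2 c3@2, authorship ..
After op 3 (insert('b')): buffer="vobbb" (len 5), cursors c1@5 c2@5 c3@5, authorship ..123
After op 4 (insert('v')): buffer="vobbbvvv" (len 8), cursors c1@8 c2@8 c3@8, authorship ..123123
After op 5 (delete): buffer="vobbb" (len 5), cursors c1@5 c2@5 c3@5, authorship ..123

Answer: vobbb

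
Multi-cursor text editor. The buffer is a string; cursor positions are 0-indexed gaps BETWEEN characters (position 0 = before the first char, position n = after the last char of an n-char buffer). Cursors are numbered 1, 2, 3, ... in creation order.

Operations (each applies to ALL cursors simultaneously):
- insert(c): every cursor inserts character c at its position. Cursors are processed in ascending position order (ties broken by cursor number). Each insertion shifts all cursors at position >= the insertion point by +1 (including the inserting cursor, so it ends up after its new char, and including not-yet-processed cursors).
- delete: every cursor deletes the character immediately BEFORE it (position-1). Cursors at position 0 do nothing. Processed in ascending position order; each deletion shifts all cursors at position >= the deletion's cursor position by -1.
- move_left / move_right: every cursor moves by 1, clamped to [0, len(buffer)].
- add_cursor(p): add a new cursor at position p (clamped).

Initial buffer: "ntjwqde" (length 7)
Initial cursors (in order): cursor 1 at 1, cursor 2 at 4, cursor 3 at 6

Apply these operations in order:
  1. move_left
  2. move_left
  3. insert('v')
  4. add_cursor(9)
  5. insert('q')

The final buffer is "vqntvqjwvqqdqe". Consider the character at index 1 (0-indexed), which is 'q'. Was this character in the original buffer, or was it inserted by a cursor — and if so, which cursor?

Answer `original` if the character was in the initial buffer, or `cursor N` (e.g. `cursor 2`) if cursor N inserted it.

Answer: cursor 1

Derivation:
After op 1 (move_left): buffer="ntjwqde" (len 7), cursors c1@0 c2@3 c3@5, authorship .......
After op 2 (move_left): buffer="ntjwqde" (len 7), cursors c1@0 c2@2 c3@4, authorship .......
After op 3 (insert('v')): buffer="vntvjwvqde" (len 10), cursors c1@1 c2@4 c3@7, authorship 1..2..3...
After op 4 (add_cursor(9)): buffer="vntvjwvqde" (len 10), cursors c1@1 c2@4 c3@7 c4@9, authorship 1..2..3...
After op 5 (insert('q')): buffer="vqntvqjwvqqdqe" (len 14), cursors c1@2 c2@6 c3@10 c4@13, authorship 11..22..33..4.
Authorship (.=original, N=cursor N): 1 1 . . 2 2 . . 3 3 . . 4 .
Index 1: author = 1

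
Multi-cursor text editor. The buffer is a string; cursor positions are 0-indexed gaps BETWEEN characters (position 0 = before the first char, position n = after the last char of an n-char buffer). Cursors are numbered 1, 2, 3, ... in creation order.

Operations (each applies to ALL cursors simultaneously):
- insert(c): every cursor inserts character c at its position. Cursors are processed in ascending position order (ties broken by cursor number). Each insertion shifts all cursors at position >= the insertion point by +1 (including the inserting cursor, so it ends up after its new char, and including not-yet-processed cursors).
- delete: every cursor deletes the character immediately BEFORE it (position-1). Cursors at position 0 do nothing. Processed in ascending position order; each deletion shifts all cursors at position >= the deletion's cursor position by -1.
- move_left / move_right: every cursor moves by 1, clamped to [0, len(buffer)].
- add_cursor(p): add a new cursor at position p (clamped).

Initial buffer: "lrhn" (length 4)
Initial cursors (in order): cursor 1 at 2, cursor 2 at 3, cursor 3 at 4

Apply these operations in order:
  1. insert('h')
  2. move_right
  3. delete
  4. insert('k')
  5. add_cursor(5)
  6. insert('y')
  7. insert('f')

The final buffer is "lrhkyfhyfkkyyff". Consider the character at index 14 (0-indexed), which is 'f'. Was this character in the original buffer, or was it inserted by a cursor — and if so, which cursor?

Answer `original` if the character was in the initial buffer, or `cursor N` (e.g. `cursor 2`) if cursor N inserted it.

After op 1 (insert('h')): buffer="lrhhhnh" (len 7), cursors c1@3 c2@5 c3@7, authorship ..1.2.3
After op 2 (move_right): buffer="lrhhhnh" (len 7), cursors c1@4 c2@6 c3@7, authorship ..1.2.3
After op 3 (delete): buffer="lrhh" (len 4), cursors c1@3 c2@4 c3@4, authorship ..12
After op 4 (insert('k')): buffer="lrhkhkk" (len 7), cursors c1@4 c2@7 c3@7, authorship ..11223
After op 5 (add_cursor(5)): buffer="lrhkhkk" (len 7), cursors c1@4 c4@5 c2@7 c3@7, authorship ..11223
After op 6 (insert('y')): buffer="lrhkyhykkyy" (len 11), cursors c1@5 c4@7 c2@11 c3@11, authorship ..111242323
After op 7 (insert('f')): buffer="lrhkyfhyfkkyyff" (len 15), cursors c1@6 c4@9 c2@15 c3@15, authorship ..1111244232323
Authorship (.=original, N=cursor N): . . 1 1 1 1 2 4 4 2 3 2 3 2 3
Index 14: author = 3

Answer: cursor 3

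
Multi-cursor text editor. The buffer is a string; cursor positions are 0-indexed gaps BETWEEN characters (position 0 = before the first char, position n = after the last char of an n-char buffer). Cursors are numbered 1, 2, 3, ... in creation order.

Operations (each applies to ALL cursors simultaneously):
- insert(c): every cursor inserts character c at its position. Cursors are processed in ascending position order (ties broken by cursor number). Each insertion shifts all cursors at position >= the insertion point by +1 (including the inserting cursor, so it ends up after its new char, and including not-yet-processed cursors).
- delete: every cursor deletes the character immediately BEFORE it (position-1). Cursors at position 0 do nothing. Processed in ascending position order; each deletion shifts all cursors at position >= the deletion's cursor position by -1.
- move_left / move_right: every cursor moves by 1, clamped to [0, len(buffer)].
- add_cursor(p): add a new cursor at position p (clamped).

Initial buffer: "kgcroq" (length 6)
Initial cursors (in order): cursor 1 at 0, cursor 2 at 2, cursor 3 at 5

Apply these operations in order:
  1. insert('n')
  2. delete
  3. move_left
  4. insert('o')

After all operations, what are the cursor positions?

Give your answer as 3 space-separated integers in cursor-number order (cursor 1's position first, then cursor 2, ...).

Answer: 1 3 7

Derivation:
After op 1 (insert('n')): buffer="nkgncronq" (len 9), cursors c1@1 c2@4 c3@8, authorship 1..2...3.
After op 2 (delete): buffer="kgcroq" (len 6), cursors c1@0 c2@2 c3@5, authorship ......
After op 3 (move_left): buffer="kgcroq" (len 6), cursors c1@0 c2@1 c3@4, authorship ......
After op 4 (insert('o')): buffer="okogcrooq" (len 9), cursors c1@1 c2@3 c3@7, authorship 1.2...3..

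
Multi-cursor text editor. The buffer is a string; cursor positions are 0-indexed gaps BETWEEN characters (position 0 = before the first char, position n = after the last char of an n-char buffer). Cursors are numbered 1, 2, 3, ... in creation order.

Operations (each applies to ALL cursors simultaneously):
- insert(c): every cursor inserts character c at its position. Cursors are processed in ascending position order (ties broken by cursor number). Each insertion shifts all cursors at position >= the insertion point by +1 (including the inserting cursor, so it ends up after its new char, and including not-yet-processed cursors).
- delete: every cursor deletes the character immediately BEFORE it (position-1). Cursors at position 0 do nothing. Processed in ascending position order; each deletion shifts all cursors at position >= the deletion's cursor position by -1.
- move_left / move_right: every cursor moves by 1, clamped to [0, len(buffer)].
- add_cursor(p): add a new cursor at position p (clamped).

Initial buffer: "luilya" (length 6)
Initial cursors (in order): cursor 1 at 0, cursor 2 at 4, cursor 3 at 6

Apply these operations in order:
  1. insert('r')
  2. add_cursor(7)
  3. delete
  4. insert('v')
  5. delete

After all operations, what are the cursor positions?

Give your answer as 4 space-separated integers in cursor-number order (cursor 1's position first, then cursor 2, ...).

Answer: 0 4 5 4

Derivation:
After op 1 (insert('r')): buffer="rluilryar" (len 9), cursors c1@1 c2@6 c3@9, authorship 1....2..3
After op 2 (add_cursor(7)): buffer="rluilryar" (len 9), cursors c1@1 c2@6 c4@7 c3@9, authorship 1....2..3
After op 3 (delete): buffer="luila" (len 5), cursors c1@0 c2@4 c4@4 c3@5, authorship .....
After op 4 (insert('v')): buffer="vluilvvav" (len 9), cursors c1@1 c2@7 c4@7 c3@9, authorship 1....24.3
After op 5 (delete): buffer="luila" (len 5), cursors c1@0 c2@4 c4@4 c3@5, authorship .....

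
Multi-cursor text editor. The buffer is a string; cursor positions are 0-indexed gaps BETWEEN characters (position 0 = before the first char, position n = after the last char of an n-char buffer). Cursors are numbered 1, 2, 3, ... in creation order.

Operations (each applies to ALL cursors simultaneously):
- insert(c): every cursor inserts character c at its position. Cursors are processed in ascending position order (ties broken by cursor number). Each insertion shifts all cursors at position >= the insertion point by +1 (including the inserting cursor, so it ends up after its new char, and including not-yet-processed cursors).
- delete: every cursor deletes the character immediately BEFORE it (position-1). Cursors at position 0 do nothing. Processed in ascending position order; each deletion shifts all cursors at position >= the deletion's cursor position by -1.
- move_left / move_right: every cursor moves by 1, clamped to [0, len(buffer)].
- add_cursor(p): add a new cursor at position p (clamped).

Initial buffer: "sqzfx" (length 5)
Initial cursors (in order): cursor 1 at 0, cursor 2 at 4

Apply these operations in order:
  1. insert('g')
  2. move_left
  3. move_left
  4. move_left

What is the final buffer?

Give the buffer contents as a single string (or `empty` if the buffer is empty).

After op 1 (insert('g')): buffer="gsqzfgx" (len 7), cursors c1@1 c2@6, authorship 1....2.
After op 2 (move_left): buffer="gsqzfgx" (len 7), cursors c1@0 c2@5, authorship 1....2.
After op 3 (move_left): buffer="gsqzfgx" (len 7), cursors c1@0 c2@4, authorship 1....2.
After op 4 (move_left): buffer="gsqzfgx" (len 7), cursors c1@0 c2@3, authorship 1....2.

Answer: gsqzfgx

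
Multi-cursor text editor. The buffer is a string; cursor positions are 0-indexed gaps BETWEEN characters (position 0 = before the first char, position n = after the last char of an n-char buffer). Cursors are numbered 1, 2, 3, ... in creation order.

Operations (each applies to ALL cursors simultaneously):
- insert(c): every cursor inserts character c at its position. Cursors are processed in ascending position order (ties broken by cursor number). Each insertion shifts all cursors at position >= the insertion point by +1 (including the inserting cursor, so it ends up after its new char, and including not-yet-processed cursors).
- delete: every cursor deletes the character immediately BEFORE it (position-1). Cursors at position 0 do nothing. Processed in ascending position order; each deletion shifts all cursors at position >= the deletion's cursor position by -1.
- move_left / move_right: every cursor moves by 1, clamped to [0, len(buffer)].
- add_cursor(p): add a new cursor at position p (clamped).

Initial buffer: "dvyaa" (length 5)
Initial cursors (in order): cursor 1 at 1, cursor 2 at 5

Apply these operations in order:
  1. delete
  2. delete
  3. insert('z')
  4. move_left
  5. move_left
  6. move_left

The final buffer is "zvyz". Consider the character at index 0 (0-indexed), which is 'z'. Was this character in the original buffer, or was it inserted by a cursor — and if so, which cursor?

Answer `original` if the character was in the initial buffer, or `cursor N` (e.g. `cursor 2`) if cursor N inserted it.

After op 1 (delete): buffer="vya" (len 3), cursors c1@0 c2@3, authorship ...
After op 2 (delete): buffer="vy" (len 2), cursors c1@0 c2@2, authorship ..
After op 3 (insert('z')): buffer="zvyz" (len 4), cursors c1@1 c2@4, authorship 1..2
After op 4 (move_left): buffer="zvyz" (len 4), cursors c1@0 c2@3, authorship 1..2
After op 5 (move_left): buffer="zvyz" (len 4), cursors c1@0 c2@2, authorship 1..2
After op 6 (move_left): buffer="zvyz" (len 4), cursors c1@0 c2@1, authorship 1..2
Authorship (.=original, N=cursor N): 1 . . 2
Index 0: author = 1

Answer: cursor 1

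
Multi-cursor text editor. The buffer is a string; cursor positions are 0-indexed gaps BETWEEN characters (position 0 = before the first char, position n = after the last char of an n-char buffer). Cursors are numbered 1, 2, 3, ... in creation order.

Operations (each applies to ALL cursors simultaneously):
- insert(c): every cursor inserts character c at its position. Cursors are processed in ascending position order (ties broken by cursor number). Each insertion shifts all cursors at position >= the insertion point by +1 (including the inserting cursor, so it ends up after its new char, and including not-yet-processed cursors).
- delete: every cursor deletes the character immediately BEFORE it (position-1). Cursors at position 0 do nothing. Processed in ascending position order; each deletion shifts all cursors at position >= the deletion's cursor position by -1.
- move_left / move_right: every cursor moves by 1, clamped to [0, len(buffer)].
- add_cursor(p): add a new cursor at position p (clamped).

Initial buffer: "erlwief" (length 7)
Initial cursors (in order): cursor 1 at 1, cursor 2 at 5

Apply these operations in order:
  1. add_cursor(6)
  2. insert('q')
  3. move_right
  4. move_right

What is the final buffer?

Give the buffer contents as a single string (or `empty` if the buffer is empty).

After op 1 (add_cursor(6)): buffer="erlwief" (len 7), cursors c1@1 c2@5 c3@6, authorship .......
After op 2 (insert('q')): buffer="eqrlwiqeqf" (len 10), cursors c1@2 c2@7 c3@9, authorship .1....2.3.
After op 3 (move_right): buffer="eqrlwiqeqf" (len 10), cursors c1@3 c2@8 c3@10, authorship .1....2.3.
After op 4 (move_right): buffer="eqrlwiqeqf" (len 10), cursors c1@4 c2@9 c3@10, authorship .1....2.3.

Answer: eqrlwiqeqf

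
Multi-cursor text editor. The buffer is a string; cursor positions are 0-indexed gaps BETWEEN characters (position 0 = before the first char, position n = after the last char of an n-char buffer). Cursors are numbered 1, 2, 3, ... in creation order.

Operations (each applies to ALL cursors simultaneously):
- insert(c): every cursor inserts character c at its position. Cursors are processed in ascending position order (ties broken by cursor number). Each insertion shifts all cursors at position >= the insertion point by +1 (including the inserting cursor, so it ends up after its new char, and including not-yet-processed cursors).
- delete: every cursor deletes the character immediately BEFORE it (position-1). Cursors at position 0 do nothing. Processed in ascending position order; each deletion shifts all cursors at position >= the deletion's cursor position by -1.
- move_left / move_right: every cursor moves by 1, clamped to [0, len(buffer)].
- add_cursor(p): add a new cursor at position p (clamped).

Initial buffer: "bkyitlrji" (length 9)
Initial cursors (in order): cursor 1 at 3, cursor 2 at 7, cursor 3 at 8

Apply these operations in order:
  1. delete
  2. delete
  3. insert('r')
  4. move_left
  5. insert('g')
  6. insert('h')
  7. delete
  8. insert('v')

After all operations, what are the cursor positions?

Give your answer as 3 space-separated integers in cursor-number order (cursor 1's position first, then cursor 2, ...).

Answer: 3 10 10

Derivation:
After op 1 (delete): buffer="bkitli" (len 6), cursors c1@2 c2@5 c3@5, authorship ......
After op 2 (delete): buffer="bii" (len 3), cursors c1@1 c2@2 c3@2, authorship ...
After op 3 (insert('r')): buffer="brirri" (len 6), cursors c1@2 c2@5 c3@5, authorship .1.23.
After op 4 (move_left): buffer="brirri" (len 6), cursors c1@1 c2@4 c3@4, authorship .1.23.
After op 5 (insert('g')): buffer="bgrirggri" (len 9), cursors c1@2 c2@7 c3@7, authorship .11.2233.
After op 6 (insert('h')): buffer="bghrirgghhri" (len 12), cursors c1@3 c2@10 c3@10, authorship .111.223233.
After op 7 (delete): buffer="bgrirggri" (len 9), cursors c1@2 c2@7 c3@7, authorship .11.2233.
After op 8 (insert('v')): buffer="bgvrirggvvri" (len 12), cursors c1@3 c2@10 c3@10, authorship .111.223233.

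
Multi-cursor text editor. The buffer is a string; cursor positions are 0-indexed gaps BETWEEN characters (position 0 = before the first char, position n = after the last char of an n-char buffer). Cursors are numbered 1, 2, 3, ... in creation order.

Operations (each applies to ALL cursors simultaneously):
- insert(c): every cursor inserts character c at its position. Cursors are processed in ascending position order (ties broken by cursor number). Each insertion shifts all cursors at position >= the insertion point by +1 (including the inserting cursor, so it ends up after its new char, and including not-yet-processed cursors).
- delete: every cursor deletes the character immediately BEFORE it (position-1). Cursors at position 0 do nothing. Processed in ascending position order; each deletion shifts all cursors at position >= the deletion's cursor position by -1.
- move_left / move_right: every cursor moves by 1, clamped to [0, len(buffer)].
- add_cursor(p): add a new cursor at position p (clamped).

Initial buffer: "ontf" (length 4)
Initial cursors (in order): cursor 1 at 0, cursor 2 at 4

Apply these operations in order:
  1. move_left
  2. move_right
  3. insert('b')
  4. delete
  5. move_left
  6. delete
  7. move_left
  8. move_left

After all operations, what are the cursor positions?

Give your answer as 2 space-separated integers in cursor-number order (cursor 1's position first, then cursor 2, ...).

After op 1 (move_left): buffer="ontf" (len 4), cursors c1@0 c2@3, authorship ....
After op 2 (move_right): buffer="ontf" (len 4), cursors c1@1 c2@4, authorship ....
After op 3 (insert('b')): buffer="obntfb" (len 6), cursors c1@2 c2@6, authorship .1...2
After op 4 (delete): buffer="ontf" (len 4), cursors c1@1 c2@4, authorship ....
After op 5 (move_left): buffer="ontf" (len 4), cursors c1@0 c2@3, authorship ....
After op 6 (delete): buffer="onf" (len 3), cursors c1@0 c2@2, authorship ...
After op 7 (move_left): buffer="onf" (len 3), cursors c1@0 c2@1, authorship ...
After op 8 (move_left): buffer="onf" (len 3), cursors c1@0 c2@0, authorship ...

Answer: 0 0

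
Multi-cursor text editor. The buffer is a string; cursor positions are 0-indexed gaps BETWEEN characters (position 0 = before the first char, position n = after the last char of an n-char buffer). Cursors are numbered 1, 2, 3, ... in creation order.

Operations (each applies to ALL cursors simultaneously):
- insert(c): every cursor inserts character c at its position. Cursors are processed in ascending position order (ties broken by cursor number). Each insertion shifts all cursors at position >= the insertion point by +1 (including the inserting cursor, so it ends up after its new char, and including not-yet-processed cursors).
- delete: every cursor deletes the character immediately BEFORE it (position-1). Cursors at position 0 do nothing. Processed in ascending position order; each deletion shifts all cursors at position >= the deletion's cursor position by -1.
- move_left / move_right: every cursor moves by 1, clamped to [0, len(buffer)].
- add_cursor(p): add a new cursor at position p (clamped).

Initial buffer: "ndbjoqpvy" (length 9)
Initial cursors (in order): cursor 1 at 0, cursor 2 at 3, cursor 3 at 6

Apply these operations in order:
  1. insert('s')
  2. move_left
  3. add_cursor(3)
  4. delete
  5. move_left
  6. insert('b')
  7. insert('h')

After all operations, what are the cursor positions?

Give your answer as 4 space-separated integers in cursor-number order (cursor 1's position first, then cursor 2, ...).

Answer: 2 7 12 7

Derivation:
After op 1 (insert('s')): buffer="sndbsjoqspvy" (len 12), cursors c1@1 c2@5 c3@9, authorship 1...2...3...
After op 2 (move_left): buffer="sndbsjoqspvy" (len 12), cursors c1@0 c2@4 c3@8, authorship 1...2...3...
After op 3 (add_cursor(3)): buffer="sndbsjoqspvy" (len 12), cursors c1@0 c4@3 c2@4 c3@8, authorship 1...2...3...
After op 4 (delete): buffer="snsjospvy" (len 9), cursors c1@0 c2@2 c4@2 c3@5, authorship 1.2..3...
After op 5 (move_left): buffer="snsjospvy" (len 9), cursors c1@0 c2@1 c4@1 c3@4, authorship 1.2..3...
After op 6 (insert('b')): buffer="bsbbnsjbospvy" (len 13), cursors c1@1 c2@4 c4@4 c3@8, authorship 1124.2.3.3...
After op 7 (insert('h')): buffer="bhsbbhhnsjbhospvy" (len 17), cursors c1@2 c2@7 c4@7 c3@12, authorship 1112424.2.33.3...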